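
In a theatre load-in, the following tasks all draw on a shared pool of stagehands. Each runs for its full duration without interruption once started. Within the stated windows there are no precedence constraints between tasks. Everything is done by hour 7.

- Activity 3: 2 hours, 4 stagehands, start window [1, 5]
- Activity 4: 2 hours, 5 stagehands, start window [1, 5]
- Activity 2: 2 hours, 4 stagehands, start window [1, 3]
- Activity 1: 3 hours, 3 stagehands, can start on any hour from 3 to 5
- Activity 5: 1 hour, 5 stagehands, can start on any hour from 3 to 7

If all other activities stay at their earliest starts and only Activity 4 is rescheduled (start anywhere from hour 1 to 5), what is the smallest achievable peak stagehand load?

8

Activity 4@1: h1:13  h2:13  h3:8  h4:3  h5:3  h6:0  h7:0 → peak 13
Activity 4@2: h1:8  h2:13  h3:13  h4:3  h5:3  h6:0  h7:0 → peak 13
Activity 4@3: h1:8  h2:8  h3:13  h4:8  h5:3  h6:0  h7:0 → peak 13
Activity 4@4: h1:8  h2:8  h3:8  h4:8  h5:8  h6:0  h7:0 → peak 8
Activity 4@5: h1:8  h2:8  h3:8  h4:3  h5:8  h6:5  h7:0 → peak 8
Best is Activity 4@4, peak 8.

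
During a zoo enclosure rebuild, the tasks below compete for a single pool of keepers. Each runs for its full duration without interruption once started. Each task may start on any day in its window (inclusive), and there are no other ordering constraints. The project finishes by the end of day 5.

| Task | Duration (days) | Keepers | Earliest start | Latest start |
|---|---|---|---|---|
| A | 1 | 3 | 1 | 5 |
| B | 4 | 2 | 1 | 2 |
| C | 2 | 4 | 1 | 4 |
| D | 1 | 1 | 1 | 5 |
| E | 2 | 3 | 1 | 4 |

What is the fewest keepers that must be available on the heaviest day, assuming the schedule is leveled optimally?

6

Early-start (A@1, B@1, C@1, D@1, E@1) gives peak 13: d1:13  d2:9  d3:2  d4:2  d5:0.
Shift C→2, E→4.
Schedule A@1, B@1, C@2, D@1, E@4: d1:6  d2:6  d3:6  d4:5  d5:3 — peak 6.
Total keeper-days = 26 over 5 days ⇒ peak ≥ ⌈26/5⌉ = 6, so 6 is optimal.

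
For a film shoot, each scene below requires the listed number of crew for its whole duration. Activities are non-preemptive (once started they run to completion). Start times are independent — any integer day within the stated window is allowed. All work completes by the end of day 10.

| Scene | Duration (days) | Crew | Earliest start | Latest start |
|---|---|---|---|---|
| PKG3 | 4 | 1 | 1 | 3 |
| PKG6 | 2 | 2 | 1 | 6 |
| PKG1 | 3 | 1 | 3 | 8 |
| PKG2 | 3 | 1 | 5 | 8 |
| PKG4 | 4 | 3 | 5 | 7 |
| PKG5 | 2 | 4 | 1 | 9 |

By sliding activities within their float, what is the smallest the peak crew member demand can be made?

Early-start (PKG3@1, PKG6@1, PKG1@3, PKG2@5, PKG4@5, PKG5@1) gives peak 7: d1:7  d2:7  d3:2  d4:2  d5:5  d6:4  d7:4  d8:3  d9:0  d10:0.
Shift PKG2→6, PKG5→9.
Schedule PKG3@1, PKG6@1, PKG1@3, PKG2@6, PKG4@5, PKG5@9: d1:3  d2:3  d3:2  d4:2  d5:4  d6:4  d7:4  d8:4  d9:4  d10:4 — peak 4.
Total crew member-days = 34 over 10 days ⇒ peak ≥ ⌈34/10⌉ = 4, so 4 is optimal.

4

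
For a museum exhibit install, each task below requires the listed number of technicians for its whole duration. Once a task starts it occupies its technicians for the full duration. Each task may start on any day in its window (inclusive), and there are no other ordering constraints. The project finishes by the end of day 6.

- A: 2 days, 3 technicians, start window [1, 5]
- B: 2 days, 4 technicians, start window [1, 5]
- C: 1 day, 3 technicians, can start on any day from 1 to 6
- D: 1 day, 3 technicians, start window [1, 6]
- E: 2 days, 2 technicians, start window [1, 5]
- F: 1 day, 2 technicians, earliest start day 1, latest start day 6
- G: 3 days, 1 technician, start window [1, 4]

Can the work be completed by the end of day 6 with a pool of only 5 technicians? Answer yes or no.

Schedule A@1, B@3, C@5, D@6, E@1, F@6, G@3: d1:5  d2:5  d3:5  d4:5  d5:4  d6:5 — peak 5 ≤ 5.

yes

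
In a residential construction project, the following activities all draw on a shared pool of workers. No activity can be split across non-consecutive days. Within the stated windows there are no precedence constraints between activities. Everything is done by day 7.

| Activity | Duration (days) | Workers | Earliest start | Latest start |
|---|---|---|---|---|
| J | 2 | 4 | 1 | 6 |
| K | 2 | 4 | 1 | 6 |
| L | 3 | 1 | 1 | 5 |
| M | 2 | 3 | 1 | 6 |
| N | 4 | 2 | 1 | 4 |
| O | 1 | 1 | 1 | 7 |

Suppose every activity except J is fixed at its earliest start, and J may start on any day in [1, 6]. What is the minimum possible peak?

11

J@1: d1:15  d2:14  d3:3  d4:2  d5:0  d6:0  d7:0 → peak 15
J@2: d1:11  d2:14  d3:7  d4:2  d5:0  d6:0  d7:0 → peak 14
J@3: d1:11  d2:10  d3:7  d4:6  d5:0  d6:0  d7:0 → peak 11
J@4: d1:11  d2:10  d3:3  d4:6  d5:4  d6:0  d7:0 → peak 11
J@5: d1:11  d2:10  d3:3  d4:2  d5:4  d6:4  d7:0 → peak 11
J@6: d1:11  d2:10  d3:3  d4:2  d5:0  d6:4  d7:4 → peak 11
Best is J@3, peak 11.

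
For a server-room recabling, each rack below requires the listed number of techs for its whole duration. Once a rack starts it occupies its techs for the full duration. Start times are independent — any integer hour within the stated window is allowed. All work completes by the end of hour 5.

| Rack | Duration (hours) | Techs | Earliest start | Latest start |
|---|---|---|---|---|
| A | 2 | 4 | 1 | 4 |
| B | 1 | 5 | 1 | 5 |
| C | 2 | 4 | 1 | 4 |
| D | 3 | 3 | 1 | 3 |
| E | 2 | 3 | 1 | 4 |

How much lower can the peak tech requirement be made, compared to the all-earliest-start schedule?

Early-start peak: h1:19  h2:14  h3:3  h4:0  h5:0 ⇒ 19.
Leveled (A@1, B@3, C@1, D@3, E@4): h1:8  h2:8  h3:8  h4:6  h5:6 ⇒ 8.
Reduction 19 − 8 = 11.

11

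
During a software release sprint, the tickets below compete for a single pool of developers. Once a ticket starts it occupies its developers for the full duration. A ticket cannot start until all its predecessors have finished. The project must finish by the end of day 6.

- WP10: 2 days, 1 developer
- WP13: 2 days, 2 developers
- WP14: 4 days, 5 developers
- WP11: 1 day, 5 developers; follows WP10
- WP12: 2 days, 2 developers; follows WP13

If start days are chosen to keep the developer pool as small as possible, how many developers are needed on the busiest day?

Early-start (WP10@1, WP13@1, WP14@1, WP11@3, WP12@3) gives peak 12: d1:8  d2:8  d3:12  d4:7  d5:0  d6:0.
Shift WP13→3, WP11→5, WP12→5.
Schedule WP10@1, WP13@3, WP14@1, WP11@5, WP12@5: d1:6  d2:6  d3:7  d4:7  d5:7  d6:2 — peak 7.

7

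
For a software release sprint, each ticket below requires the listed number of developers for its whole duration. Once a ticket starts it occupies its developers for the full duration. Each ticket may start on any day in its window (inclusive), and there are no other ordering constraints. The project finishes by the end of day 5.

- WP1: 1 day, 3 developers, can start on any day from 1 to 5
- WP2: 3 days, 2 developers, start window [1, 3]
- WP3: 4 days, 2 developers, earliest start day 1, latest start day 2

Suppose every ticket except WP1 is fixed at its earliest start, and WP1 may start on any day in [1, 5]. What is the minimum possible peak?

WP1@1: d1:7  d2:4  d3:4  d4:2  d5:0 → peak 7
WP1@2: d1:4  d2:7  d3:4  d4:2  d5:0 → peak 7
WP1@3: d1:4  d2:4  d3:7  d4:2  d5:0 → peak 7
WP1@4: d1:4  d2:4  d3:4  d4:5  d5:0 → peak 5
WP1@5: d1:4  d2:4  d3:4  d4:2  d5:3 → peak 4
Best is WP1@5, peak 4.

4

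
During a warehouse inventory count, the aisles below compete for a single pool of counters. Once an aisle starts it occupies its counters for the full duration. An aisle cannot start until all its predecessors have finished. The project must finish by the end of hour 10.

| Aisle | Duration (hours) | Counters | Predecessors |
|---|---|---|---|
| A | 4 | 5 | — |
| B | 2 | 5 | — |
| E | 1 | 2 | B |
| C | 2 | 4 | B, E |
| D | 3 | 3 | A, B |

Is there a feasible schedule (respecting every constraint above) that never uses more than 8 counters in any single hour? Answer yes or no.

Schedule A@1, B@5, E@7, C@8, D@7: h1:5  h2:5  h3:5  h4:5  h5:5  h6:5  h7:5  h8:7  h9:7  h10:0 — peak 7 ≤ 8.

yes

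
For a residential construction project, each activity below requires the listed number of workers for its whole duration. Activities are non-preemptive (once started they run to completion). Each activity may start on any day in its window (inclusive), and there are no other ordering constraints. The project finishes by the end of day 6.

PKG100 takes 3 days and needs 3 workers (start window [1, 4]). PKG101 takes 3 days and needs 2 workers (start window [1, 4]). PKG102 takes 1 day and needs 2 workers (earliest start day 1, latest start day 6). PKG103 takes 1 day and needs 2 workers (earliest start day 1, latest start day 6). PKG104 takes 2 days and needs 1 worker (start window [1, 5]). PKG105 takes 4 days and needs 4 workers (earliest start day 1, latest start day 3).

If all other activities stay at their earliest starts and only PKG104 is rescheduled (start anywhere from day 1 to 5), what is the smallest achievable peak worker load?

PKG104@1: d1:14  d2:10  d3:9  d4:4  d5:0  d6:0 → peak 14
PKG104@2: d1:13  d2:10  d3:10  d4:4  d5:0  d6:0 → peak 13
PKG104@3: d1:13  d2:9  d3:10  d4:5  d5:0  d6:0 → peak 13
PKG104@4: d1:13  d2:9  d3:9  d4:5  d5:1  d6:0 → peak 13
PKG104@5: d1:13  d2:9  d3:9  d4:4  d5:1  d6:1 → peak 13
Best is PKG104@2, peak 13.

13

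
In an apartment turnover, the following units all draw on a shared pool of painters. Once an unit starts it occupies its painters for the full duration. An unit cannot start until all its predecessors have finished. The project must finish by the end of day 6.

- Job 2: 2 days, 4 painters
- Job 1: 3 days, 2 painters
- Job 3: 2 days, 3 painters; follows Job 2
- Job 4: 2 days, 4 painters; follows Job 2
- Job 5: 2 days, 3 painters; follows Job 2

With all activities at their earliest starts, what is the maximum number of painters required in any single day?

12

Early-start schedule: Job 2@1, Job 1@1, Job 3@3, Job 4@3, Job 5@3.
Load per day: day 1: 6, day 2: 6, day 3: 12, day 4: 10, day 5: 0, day 6: 0.
Peak is 12.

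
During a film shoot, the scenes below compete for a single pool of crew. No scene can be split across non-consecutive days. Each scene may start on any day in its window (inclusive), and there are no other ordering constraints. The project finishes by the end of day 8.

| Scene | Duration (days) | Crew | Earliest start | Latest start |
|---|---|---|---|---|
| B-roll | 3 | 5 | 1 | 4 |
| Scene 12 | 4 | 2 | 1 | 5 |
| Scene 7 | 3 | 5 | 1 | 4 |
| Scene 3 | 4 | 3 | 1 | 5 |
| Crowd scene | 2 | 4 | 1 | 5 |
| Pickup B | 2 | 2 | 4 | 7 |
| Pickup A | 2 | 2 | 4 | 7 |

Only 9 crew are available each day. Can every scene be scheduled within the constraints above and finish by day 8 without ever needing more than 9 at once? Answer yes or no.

The minimum achievable peak is 10; 9 < 10, so no feasible schedule stays within the cap.

no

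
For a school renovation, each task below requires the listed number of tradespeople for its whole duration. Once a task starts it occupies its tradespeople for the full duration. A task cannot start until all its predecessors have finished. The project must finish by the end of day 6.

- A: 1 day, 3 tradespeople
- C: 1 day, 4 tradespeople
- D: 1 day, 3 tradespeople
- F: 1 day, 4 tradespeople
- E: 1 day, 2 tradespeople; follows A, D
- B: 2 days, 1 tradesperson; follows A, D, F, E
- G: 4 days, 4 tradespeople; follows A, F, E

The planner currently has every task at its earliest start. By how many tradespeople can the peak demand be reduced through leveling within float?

Early-start peak: d1:14  d2:2  d3:5  d4:5  d5:4  d6:4 ⇒ 14.
Leveled (A@1, C@3, D@1, F@2, E@2, B@4, G@3): d1:6  d2:6  d3:8  d4:5  d5:5  d6:4 ⇒ 8.
Reduction 14 − 8 = 6.

6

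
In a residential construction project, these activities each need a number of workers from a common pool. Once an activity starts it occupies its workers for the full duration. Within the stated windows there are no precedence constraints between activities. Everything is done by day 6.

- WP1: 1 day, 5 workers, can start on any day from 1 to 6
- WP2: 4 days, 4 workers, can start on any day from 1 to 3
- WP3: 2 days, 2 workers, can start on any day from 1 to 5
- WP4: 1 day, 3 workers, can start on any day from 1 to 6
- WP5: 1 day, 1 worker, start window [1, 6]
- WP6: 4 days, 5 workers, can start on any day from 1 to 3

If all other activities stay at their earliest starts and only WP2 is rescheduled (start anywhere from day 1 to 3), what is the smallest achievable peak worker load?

16

WP2@1: d1:20  d2:11  d3:9  d4:9  d5:0  d6:0 → peak 20
WP2@2: d1:16  d2:11  d3:9  d4:9  d5:4  d6:0 → peak 16
WP2@3: d1:16  d2:7  d3:9  d4:9  d5:4  d6:4 → peak 16
Best is WP2@2, peak 16.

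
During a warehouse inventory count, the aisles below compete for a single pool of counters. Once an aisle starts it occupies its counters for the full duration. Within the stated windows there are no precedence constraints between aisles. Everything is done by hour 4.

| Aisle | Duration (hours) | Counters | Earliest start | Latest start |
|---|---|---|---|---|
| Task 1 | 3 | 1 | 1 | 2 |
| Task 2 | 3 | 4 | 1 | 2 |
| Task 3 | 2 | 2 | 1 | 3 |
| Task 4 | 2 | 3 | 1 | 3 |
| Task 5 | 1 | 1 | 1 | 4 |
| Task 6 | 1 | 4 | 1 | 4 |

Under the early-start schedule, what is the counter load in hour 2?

10

At early start, hour 2 has: Task 1, Task 2, Task 3, Task 4.
Demand: 1 + 4 + 2 + 3 = 10.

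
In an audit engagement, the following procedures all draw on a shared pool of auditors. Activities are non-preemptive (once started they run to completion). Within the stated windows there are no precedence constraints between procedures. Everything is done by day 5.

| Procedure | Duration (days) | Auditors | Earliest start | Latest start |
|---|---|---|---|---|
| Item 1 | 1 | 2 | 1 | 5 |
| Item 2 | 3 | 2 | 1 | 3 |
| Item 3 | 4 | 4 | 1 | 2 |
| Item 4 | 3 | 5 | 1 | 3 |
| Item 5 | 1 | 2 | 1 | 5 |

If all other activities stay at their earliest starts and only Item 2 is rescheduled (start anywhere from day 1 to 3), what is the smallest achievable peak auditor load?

Item 2@1: d1:15  d2:11  d3:11  d4:4  d5:0 → peak 15
Item 2@2: d1:13  d2:11  d3:11  d4:6  d5:0 → peak 13
Item 2@3: d1:13  d2:9  d3:11  d4:6  d5:2 → peak 13
Best is Item 2@2, peak 13.

13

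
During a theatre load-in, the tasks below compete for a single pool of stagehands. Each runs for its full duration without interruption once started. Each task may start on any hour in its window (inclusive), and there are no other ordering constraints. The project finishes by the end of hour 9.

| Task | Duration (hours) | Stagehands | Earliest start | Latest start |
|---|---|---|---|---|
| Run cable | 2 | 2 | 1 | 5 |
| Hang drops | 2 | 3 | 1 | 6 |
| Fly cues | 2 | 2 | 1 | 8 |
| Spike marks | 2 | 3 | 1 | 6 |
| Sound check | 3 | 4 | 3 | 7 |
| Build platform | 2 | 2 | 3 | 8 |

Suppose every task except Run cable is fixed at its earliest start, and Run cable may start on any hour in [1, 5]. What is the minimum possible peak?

8

Run cable@1: h1:10  h2:10  h3:6  h4:6  h5:4  h6:0  h7:0  h8:0  h9:0 → peak 10
Run cable@2: h1:8  h2:10  h3:8  h4:6  h5:4  h6:0  h7:0  h8:0  h9:0 → peak 10
Run cable@3: h1:8  h2:8  h3:8  h4:8  h5:4  h6:0  h7:0  h8:0  h9:0 → peak 8
Run cable@4: h1:8  h2:8  h3:6  h4:8  h5:6  h6:0  h7:0  h8:0  h9:0 → peak 8
Run cable@5: h1:8  h2:8  h3:6  h4:6  h5:6  h6:2  h7:0  h8:0  h9:0 → peak 8
Best is Run cable@3, peak 8.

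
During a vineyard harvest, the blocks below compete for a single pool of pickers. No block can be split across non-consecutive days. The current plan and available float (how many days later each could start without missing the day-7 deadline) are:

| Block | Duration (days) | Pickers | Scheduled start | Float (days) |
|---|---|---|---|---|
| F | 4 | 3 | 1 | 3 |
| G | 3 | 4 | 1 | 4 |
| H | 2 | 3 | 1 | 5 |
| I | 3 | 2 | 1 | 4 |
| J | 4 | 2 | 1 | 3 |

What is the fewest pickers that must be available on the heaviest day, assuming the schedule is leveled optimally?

7

Early-start (F@1, G@1, H@1, I@1, J@1) gives peak 14: d1:14  d2:14  d3:11  d4:5  d5:0  d6:0  d7:0.
Shift H→5, I→4, J→4.
Schedule F@1, G@1, H@5, I@4, J@4: d1:7  d2:7  d3:7  d4:7  d5:7  d6:7  d7:2 — peak 7.
Total picker-days = 44 over 7 days ⇒ peak ≥ ⌈44/7⌉ = 7, so 7 is optimal.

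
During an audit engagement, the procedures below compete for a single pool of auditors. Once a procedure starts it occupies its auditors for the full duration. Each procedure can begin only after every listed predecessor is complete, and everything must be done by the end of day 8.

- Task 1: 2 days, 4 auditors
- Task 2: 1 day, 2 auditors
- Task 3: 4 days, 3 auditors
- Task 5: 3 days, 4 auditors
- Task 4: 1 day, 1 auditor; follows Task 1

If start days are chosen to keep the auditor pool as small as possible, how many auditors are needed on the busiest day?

Early-start (Task 1@1, Task 2@1, Task 3@1, Task 5@1, Task 4@3) gives peak 13: d1:13  d2:11  d3:8  d4:3  d5:0  d6:0  d7:0  d8:0.
Shift Task 3→2, Task 5→3, Task 4→6.
Schedule Task 1@1, Task 2@1, Task 3@2, Task 5@3, Task 4@6: d1:6  d2:7  d3:7  d4:7  d5:7  d6:1  d7:0  d8:0 — peak 7.

7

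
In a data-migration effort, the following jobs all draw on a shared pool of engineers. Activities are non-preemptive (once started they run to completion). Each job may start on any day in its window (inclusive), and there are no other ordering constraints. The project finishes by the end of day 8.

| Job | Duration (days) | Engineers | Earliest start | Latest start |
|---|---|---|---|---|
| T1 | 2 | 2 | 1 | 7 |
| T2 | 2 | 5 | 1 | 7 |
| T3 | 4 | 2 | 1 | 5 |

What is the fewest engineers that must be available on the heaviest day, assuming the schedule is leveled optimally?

Early-start (T1@1, T2@1, T3@1) gives peak 9: d1:9  d2:9  d3:2  d4:2  d5:0  d6:0  d7:0  d8:0.
Shift T2→3, T3→5.
Schedule T1@1, T2@3, T3@5: d1:2  d2:2  d3:5  d4:5  d5:2  d6:2  d7:2  d8:2 — peak 5.

5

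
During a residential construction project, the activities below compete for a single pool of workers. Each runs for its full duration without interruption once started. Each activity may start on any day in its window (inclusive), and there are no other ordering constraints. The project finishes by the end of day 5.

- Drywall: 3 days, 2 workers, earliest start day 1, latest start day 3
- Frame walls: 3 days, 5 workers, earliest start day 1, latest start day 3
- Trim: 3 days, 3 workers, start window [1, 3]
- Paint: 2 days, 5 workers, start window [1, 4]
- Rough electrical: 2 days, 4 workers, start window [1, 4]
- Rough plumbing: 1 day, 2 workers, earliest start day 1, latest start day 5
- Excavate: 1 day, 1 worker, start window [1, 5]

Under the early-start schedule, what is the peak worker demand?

Early-start schedule: Drywall@1, Frame walls@1, Trim@1, Paint@1, Rough electrical@1, Rough plumbing@1, Excavate@1.
Load per day: day 1: 22, day 2: 19, day 3: 10, day 4: 0, day 5: 0.
Peak is 22.

22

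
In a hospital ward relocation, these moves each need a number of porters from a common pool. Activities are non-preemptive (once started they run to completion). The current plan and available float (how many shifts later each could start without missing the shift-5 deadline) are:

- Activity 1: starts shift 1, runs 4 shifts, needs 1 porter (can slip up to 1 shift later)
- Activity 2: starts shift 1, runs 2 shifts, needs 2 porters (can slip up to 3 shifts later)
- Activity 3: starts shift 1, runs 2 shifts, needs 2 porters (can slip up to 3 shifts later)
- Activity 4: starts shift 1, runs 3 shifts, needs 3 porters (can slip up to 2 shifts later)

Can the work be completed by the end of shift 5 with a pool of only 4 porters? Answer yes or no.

Total porter-shifts = 21; over 5 shifts the average is 21/5 > 4, so some shift must exceed 4.

no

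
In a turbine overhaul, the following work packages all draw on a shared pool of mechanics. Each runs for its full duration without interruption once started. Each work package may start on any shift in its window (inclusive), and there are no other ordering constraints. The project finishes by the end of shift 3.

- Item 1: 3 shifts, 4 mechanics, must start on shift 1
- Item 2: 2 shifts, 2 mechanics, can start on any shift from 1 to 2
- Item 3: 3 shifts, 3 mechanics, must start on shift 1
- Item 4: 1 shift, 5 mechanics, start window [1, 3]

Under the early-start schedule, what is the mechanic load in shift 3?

7

At early start, shift 3 has: Item 1, Item 3.
Demand: 4 + 3 = 7.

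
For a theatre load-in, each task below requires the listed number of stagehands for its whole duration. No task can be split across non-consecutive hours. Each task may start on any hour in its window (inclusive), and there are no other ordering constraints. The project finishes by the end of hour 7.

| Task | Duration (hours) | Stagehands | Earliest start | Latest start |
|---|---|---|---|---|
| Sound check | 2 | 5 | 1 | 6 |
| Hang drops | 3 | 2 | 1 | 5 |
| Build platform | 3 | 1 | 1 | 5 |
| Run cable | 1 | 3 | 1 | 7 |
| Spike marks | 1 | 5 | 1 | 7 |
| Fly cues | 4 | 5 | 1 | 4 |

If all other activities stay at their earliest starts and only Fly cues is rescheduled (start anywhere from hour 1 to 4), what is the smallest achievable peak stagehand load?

16

Fly cues@1: h1:21  h2:13  h3:8  h4:5  h5:0  h6:0  h7:0 → peak 21
Fly cues@2: h1:16  h2:13  h3:8  h4:5  h5:5  h6:0  h7:0 → peak 16
Fly cues@3: h1:16  h2:8  h3:8  h4:5  h5:5  h6:5  h7:0 → peak 16
Fly cues@4: h1:16  h2:8  h3:3  h4:5  h5:5  h6:5  h7:5 → peak 16
Best is Fly cues@2, peak 16.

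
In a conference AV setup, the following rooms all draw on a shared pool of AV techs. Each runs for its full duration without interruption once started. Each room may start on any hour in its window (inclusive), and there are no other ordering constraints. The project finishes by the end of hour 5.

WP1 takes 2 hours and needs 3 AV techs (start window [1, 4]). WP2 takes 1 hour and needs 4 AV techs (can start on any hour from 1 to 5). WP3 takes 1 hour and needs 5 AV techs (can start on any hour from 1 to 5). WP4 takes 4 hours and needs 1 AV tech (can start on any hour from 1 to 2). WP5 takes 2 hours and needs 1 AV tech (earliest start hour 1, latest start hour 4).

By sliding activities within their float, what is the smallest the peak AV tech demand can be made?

5

Early-start (WP1@1, WP2@1, WP3@1, WP4@1, WP5@1) gives peak 14: h1:14  h2:5  h3:1  h4:1  h5:0.
Shift WP2→3, WP3→5.
Schedule WP1@1, WP2@3, WP3@5, WP4@1, WP5@1: h1:5  h2:5  h3:5  h4:1  h5:5 — peak 5.
Total AV tech-hours = 21 over 5 hours ⇒ peak ≥ ⌈21/5⌉ = 5, so 5 is optimal.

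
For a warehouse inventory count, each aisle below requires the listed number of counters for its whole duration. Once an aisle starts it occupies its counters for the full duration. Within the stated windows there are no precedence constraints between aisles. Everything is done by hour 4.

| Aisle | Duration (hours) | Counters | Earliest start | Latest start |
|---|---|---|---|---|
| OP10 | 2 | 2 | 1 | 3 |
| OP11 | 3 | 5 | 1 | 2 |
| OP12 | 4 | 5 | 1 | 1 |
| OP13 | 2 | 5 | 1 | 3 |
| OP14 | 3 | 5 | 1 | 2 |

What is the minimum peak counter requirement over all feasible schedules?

Early-start (OP10@1, OP11@1, OP12@1, OP13@1, OP14@1) gives peak 22: h1:22  h2:22  h3:15  h4:5.
Shift OP13→3.
Schedule OP10@1, OP11@1, OP12@1, OP13@3, OP14@1: h1:17  h2:17  h3:20  h4:10 — peak 20.

20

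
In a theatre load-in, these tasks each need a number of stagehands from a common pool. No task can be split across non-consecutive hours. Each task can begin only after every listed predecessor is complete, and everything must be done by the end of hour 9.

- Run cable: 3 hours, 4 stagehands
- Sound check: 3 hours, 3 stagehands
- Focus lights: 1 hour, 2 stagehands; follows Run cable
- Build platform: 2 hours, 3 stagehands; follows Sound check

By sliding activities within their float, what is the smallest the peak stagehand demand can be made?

Early-start (Run cable@1, Sound check@1, Focus lights@4, Build platform@4) gives peak 7: h1:7  h2:7  h3:7  h4:5  h5:3  h6:0  h7:0  h8:0  h9:0.
Shift Sound check→4, Focus lights→7, Build platform→8.
Schedule Run cable@1, Sound check@4, Focus lights@7, Build platform@8: h1:4  h2:4  h3:4  h4:3  h5:3  h6:3  h7:2  h8:3  h9:3 — peak 4.
Total stagehand-hours = 29 over 9 hours ⇒ peak ≥ ⌈29/9⌉ = 4, so 4 is optimal.

4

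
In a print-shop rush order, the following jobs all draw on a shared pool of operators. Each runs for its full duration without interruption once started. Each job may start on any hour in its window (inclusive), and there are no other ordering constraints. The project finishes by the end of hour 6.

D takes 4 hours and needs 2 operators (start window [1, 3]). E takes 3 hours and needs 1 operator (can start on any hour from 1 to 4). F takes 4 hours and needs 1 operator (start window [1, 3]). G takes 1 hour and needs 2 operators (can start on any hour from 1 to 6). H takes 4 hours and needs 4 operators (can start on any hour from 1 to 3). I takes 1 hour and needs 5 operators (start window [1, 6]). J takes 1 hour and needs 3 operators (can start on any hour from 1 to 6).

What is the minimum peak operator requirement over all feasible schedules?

8

Early-start (D@1, E@1, F@1, G@1, H@1, I@1, J@1) gives peak 18: h1:18  h2:8  h3:8  h4:7  h5:0  h6:0.
Shift H→2, I→6, J→5.
Schedule D@1, E@1, F@1, G@1, H@2, I@6, J@5: h1:6  h2:8  h3:8  h4:7  h5:7  h6:5 — peak 8.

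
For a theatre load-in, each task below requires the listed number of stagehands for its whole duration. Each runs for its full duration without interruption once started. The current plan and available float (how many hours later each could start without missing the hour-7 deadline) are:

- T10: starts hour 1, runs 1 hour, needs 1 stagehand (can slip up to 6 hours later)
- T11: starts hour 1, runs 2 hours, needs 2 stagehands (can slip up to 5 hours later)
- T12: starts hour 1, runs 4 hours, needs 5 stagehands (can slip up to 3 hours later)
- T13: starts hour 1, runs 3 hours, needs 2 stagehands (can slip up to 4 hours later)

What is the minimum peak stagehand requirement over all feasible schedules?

Early-start (T10@1, T11@1, T12@1, T13@1) gives peak 10: h1:10  h2:9  h3:7  h4:5  h5:0  h6:0  h7:0.
Shift T12→4.
Schedule T10@1, T11@1, T12@4, T13@1: h1:5  h2:4  h3:2  h4:5  h5:5  h6:5  h7:5 — peak 5.
Total stagehand-hours = 31 over 7 hours ⇒ peak ≥ ⌈31/7⌉ = 5, so 5 is optimal.

5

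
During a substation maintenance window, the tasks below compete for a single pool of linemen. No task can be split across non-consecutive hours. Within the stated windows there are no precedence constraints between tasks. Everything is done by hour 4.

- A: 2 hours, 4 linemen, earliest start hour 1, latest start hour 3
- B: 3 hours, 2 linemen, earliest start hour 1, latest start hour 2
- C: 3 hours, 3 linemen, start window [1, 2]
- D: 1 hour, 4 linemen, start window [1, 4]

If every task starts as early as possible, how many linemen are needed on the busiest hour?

Early-start schedule: A@1, B@1, C@1, D@1.
Load per hour: hour 1: 13, hour 2: 9, hour 3: 5, hour 4: 0.
Peak is 13.

13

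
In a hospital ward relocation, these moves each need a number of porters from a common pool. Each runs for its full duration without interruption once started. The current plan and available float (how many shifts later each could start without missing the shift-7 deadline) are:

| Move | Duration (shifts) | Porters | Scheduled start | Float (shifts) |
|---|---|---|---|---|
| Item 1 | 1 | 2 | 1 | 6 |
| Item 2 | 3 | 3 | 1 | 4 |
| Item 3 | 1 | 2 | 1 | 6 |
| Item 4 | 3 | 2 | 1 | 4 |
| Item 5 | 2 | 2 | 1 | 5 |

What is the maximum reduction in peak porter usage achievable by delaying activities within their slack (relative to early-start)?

7

Early-start peak: s1:11  s2:7  s3:5  s4:0  s5:0  s6:0  s7:0 ⇒ 11.
Leveled (Item 1@1, Item 2@2, Item 3@1, Item 4@5, Item 5@5): s1:4  s2:3  s3:3  s4:3  s5:4  s6:4  s7:2 ⇒ 4.
Reduction 11 − 4 = 7.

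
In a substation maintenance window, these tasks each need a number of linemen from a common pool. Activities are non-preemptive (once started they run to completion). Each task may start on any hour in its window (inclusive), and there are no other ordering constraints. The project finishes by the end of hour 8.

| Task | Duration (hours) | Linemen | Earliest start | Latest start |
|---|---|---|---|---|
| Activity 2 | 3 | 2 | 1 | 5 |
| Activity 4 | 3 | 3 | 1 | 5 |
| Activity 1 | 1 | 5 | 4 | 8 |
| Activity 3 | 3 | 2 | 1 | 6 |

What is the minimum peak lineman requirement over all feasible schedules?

Early-start (Activity 2@1, Activity 4@1, Activity 1@4, Activity 3@1) gives peak 7: h1:7  h2:7  h3:7  h4:5  h5:0  h6:0  h7:0  h8:0.
Shift Activity 3→5.
Schedule Activity 2@1, Activity 4@1, Activity 1@4, Activity 3@5: h1:5  h2:5  h3:5  h4:5  h5:2  h6:2  h7:2  h8:0 — peak 5.

5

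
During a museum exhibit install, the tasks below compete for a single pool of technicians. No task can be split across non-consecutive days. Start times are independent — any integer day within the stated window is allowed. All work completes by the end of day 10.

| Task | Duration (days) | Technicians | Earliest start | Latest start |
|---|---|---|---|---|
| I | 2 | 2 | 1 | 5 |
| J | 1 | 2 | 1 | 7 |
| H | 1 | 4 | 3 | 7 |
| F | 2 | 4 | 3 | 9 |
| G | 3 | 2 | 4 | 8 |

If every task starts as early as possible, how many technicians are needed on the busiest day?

8

Early-start schedule: I@1, J@1, H@3, F@3, G@4.
Load per day: day 1: 4, day 2: 2, day 3: 8, day 4: 6, day 5: 2, day 6: 2, day 7: 0, day 8: 0, day 9: 0, day 10: 0.
Peak is 8.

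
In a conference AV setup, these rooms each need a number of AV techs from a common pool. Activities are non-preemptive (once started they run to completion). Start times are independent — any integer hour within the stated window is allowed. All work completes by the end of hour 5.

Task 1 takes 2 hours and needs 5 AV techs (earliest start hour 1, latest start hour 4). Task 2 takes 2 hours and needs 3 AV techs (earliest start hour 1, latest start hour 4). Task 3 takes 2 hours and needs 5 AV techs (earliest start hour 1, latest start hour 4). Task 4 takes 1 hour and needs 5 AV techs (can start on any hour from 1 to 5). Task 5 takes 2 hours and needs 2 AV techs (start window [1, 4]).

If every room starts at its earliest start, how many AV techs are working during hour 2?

At early start, hour 2 has: Task 1, Task 2, Task 3, Task 5.
Demand: 5 + 3 + 5 + 2 = 15.

15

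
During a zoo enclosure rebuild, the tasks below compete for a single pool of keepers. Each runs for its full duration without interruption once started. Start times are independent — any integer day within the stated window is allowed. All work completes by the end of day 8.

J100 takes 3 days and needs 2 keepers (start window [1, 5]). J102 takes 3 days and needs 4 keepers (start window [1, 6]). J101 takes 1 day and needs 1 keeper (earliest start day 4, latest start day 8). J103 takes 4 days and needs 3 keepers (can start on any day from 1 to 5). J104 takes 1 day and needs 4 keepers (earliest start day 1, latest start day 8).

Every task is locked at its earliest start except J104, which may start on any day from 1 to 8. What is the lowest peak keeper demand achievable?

J104@1: d1:13  d2:9  d3:9  d4:4  d5:0  d6:0  d7:0  d8:0 → peak 13
J104@2: d1:9  d2:13  d3:9  d4:4  d5:0  d6:0  d7:0  d8:0 → peak 13
J104@3: d1:9  d2:9  d3:13  d4:4  d5:0  d6:0  d7:0  d8:0 → peak 13
J104@4: d1:9  d2:9  d3:9  d4:8  d5:0  d6:0  d7:0  d8:0 → peak 9
J104@5: d1:9  d2:9  d3:9  d4:4  d5:4  d6:0  d7:0  d8:0 → peak 9
J104@6: d1:9  d2:9  d3:9  d4:4  d5:0  d6:4  d7:0  d8:0 → peak 9
J104@7: d1:9  d2:9  d3:9  d4:4  d5:0  d6:0  d7:4  d8:0 → peak 9
J104@8: d1:9  d2:9  d3:9  d4:4  d5:0  d6:0  d7:0  d8:4 → peak 9
Best is J104@4, peak 9.

9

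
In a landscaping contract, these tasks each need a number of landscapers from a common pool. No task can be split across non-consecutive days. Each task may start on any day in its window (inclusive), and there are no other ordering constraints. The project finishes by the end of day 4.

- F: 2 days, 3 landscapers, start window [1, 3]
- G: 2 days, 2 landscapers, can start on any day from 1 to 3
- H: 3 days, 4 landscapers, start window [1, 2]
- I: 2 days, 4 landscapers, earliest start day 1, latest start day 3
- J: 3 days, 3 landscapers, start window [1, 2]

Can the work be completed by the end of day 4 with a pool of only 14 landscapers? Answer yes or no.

yes

Schedule F@1, G@1, H@1, I@3, J@1: d1:12  d2:12  d3:11  d4:4 — peak 12 ≤ 14.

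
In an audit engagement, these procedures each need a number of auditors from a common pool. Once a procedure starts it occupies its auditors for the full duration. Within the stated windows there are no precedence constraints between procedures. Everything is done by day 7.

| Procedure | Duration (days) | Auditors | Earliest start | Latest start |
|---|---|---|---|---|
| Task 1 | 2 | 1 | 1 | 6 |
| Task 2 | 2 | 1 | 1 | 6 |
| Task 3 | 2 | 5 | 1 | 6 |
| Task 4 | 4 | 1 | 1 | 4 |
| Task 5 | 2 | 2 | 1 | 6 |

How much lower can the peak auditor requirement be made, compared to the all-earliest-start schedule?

5

Early-start peak: d1:10  d2:10  d3:1  d4:1  d5:0  d6:0  d7:0 ⇒ 10.
Leveled (Task 1@1, Task 2@1, Task 3@5, Task 4@1, Task 5@1): d1:5  d2:5  d3:1  d4:1  d5:5  d6:5  d7:0 ⇒ 5.
Reduction 10 − 5 = 5.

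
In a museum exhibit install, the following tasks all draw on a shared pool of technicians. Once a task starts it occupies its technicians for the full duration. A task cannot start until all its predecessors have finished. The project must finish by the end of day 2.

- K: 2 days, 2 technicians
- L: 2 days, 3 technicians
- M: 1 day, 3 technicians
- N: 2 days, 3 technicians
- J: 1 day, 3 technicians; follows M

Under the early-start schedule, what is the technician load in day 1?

At early start, day 1 has: K, L, M, N.
Demand: 2 + 3 + 3 + 3 = 11.

11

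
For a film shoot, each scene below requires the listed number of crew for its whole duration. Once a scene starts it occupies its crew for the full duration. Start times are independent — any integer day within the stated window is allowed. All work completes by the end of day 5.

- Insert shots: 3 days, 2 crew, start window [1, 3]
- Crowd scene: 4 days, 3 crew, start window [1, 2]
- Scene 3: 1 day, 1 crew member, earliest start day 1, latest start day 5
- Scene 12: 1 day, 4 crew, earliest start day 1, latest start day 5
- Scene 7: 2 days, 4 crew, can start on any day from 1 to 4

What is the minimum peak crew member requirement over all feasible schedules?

Early-start (Insert shots@1, Crowd scene@1, Scene 3@1, Scene 12@1, Scene 7@1) gives peak 14: d1:14  d2:9  d3:5  d4:3  d5:0.
Shift Crowd scene→2, Scene 7→4.
Schedule Insert shots@1, Crowd scene@2, Scene 3@1, Scene 12@1, Scene 7@4: d1:7  d2:5  d3:5  d4:7  d5:7 — peak 7.
Total crew member-days = 31 over 5 days ⇒ peak ≥ ⌈31/5⌉ = 7, so 7 is optimal.

7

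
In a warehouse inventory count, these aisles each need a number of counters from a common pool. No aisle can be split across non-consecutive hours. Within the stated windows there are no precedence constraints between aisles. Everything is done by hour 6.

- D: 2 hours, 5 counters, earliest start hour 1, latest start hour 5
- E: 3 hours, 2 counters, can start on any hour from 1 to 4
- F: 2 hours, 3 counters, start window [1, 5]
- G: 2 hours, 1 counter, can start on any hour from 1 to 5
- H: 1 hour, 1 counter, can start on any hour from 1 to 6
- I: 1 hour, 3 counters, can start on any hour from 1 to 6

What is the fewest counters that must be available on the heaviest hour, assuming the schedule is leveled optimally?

5

Early-start (D@1, E@1, F@1, G@1, H@1, I@1) gives peak 15: h1:15  h2:11  h3:2  h4:0  h5:0  h6:0.
Shift E→3, F→3, G→5, H→5, I→6.
Schedule D@1, E@3, F@3, G@5, H@5, I@6: h1:5  h2:5  h3:5  h4:5  h5:4  h6:4 — peak 5.
Total counter-hours = 28 over 6 hours ⇒ peak ≥ ⌈28/6⌉ = 5, so 5 is optimal.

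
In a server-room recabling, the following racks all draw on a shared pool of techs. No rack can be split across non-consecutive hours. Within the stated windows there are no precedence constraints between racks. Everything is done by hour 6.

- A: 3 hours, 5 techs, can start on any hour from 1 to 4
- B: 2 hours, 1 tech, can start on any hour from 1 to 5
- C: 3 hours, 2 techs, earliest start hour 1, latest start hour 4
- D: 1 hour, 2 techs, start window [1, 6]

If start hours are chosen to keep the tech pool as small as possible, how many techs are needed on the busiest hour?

Early-start (A@1, B@1, C@1, D@1) gives peak 10: h1:10  h2:8  h3:7  h4:0  h5:0  h6:0.
Shift B→4, C→4, D→4.
Schedule A@1, B@4, C@4, D@4: h1:5  h2:5  h3:5  h4:5  h5:3  h6:2 — peak 5.
Total tech-hours = 25 over 6 hours ⇒ peak ≥ ⌈25/6⌉ = 5, so 5 is optimal.

5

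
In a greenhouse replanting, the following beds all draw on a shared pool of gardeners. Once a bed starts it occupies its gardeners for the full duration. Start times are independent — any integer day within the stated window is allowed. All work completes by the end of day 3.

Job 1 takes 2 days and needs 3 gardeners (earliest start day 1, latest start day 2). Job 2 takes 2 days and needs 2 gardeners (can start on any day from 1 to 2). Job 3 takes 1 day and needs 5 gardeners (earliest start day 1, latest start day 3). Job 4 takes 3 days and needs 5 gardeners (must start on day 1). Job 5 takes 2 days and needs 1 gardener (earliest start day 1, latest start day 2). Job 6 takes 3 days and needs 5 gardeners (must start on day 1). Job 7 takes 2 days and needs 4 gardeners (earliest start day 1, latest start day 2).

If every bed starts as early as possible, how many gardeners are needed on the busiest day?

Early-start schedule: Job 1@1, Job 2@1, Job 3@1, Job 4@1, Job 5@1, Job 6@1, Job 7@1.
Load per day: day 1: 25, day 2: 20, day 3: 10.
Peak is 25.

25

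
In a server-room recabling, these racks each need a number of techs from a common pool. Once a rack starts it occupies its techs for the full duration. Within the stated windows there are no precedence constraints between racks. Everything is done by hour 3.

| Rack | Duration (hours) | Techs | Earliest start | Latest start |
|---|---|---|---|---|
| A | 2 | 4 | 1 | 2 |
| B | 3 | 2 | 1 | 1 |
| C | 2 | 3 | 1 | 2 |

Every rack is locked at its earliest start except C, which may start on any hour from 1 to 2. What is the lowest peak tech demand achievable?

9

C@1: h1:9  h2:9  h3:2 → peak 9
C@2: h1:6  h2:9  h3:5 → peak 9
Best is C@1, peak 9.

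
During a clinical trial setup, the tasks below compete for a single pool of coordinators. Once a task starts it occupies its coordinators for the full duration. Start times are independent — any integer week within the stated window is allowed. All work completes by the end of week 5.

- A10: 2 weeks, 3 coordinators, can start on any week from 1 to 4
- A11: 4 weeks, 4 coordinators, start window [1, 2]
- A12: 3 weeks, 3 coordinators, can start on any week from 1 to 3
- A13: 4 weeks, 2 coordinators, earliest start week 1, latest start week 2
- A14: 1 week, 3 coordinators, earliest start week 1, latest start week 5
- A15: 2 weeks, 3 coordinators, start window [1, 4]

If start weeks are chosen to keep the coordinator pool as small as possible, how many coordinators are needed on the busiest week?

12

Early-start (A10@1, A11@1, A12@1, A13@1, A14@1, A15@1) gives peak 18: w1:18  w2:15  w3:9  w4:6  w5:0.
Shift A14→3, A15→4.
Schedule A10@1, A11@1, A12@1, A13@1, A14@3, A15@4: w1:12  w2:12  w3:12  w4:9  w5:3 — peak 12.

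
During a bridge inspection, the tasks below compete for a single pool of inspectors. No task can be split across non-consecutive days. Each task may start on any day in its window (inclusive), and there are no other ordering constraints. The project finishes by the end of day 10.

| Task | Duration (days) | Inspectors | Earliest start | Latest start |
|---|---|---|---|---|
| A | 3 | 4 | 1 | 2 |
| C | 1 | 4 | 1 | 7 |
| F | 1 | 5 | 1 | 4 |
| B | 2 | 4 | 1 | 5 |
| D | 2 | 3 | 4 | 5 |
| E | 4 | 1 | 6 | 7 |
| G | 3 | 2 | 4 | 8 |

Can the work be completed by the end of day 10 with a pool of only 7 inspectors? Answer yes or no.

Schedule A@1, C@7, F@4, B@5, D@5, E@7, G@7: d1:4  d2:4  d3:4  d4:5  d5:7  d6:7  d7:7  d8:3  d9:3  d10:1 — peak 7 ≤ 7.

yes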